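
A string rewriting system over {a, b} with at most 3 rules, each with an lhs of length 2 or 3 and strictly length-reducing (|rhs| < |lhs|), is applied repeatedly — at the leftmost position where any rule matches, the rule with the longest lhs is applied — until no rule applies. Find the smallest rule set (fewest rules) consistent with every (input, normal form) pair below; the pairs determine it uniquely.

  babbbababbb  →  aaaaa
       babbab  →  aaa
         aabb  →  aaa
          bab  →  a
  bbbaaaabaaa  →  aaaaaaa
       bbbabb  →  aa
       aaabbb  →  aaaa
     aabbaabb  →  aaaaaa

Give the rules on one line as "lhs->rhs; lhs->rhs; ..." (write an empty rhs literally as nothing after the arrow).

ab->a; abb->aa; ba->a

  | babbbababbb => abbbababbb => aabababbb => aaababbb => aaaabbb => aaaaab => aaaaa
  | babbab => abbab => aaab => aaa
  | aabb => aaa
  | bab => ab => a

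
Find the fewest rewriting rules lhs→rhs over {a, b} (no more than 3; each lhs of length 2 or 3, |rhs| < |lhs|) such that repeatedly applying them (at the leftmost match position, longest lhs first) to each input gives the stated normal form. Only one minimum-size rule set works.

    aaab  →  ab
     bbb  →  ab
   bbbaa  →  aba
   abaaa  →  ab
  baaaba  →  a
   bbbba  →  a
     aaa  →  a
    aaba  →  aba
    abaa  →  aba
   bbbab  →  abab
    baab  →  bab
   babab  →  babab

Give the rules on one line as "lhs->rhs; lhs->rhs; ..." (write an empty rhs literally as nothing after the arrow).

aa->a; aaa->bb; bb->a

  | aaab => bbb => ab
  | bbb => ab
  | bbbaa => abaa => aba
  | abaaa => abbb => aab => ab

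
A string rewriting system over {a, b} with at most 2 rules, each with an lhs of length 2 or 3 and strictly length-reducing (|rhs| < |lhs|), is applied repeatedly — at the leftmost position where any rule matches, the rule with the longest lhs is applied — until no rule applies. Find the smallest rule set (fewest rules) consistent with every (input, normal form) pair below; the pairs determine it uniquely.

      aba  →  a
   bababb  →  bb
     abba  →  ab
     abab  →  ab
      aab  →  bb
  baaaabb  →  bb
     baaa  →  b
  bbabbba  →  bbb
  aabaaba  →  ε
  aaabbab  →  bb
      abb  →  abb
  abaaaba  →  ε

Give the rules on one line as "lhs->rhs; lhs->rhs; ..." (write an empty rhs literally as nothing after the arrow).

  | aba => a
  | bababb => babb => bb
  | abba => ab
  | abab => ab

aa->b; ba->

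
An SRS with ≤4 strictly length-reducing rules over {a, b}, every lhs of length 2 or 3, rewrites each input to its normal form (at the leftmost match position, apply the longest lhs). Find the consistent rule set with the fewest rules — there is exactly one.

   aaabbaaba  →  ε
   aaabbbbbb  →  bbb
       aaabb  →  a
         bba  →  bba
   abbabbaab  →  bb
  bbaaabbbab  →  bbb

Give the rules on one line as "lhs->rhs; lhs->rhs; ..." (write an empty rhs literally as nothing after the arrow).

ab->; aba->ab; baa->

  | aaabbaaba => aabaaba => aababa => aabba => aba => ab => ε
  | aaabbbbbb => aabbbbb => abbbb => bbb
  | aaabb => aab => a
  | bba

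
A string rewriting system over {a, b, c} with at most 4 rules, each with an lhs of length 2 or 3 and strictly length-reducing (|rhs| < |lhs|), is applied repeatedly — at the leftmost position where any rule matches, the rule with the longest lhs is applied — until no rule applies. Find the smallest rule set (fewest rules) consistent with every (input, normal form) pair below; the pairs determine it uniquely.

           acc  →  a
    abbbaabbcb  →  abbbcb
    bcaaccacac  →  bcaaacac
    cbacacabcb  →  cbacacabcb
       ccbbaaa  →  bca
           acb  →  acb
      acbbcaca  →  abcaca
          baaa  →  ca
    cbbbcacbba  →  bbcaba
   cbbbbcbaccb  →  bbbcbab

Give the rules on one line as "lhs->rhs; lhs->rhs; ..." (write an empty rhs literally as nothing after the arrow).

  | acc => a
  | abbbaabbcb => abbcbbcb => abbbcb
  | bcaaccacac => bcaaacac
  | cbacacabcb

baa->c; cbb->b; cc->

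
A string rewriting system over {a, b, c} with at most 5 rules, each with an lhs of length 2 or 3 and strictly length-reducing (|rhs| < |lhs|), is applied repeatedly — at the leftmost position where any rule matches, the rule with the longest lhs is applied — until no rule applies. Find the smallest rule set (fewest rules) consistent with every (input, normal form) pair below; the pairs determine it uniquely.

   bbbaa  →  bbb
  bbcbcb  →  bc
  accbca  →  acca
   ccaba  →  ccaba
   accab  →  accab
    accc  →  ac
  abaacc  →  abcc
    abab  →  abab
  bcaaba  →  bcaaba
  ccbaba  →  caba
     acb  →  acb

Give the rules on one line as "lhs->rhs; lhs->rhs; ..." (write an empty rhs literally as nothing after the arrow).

  | bbbaa => bbb
  | bbcbcb => bccb => bc
  | accbca => acca
  | ccaba

baa->b; bcb->c; ccb->c; ccc->c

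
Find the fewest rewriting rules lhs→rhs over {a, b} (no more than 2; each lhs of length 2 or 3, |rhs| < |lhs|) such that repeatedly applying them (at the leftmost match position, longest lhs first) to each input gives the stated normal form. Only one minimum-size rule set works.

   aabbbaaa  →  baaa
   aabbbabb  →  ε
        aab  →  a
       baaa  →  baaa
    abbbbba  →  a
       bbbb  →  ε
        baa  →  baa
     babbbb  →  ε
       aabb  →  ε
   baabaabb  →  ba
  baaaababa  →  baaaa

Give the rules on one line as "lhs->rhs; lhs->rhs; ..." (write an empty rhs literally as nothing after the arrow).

ab->; bb->

  | aabbbaaa => abbaaa => baaa
  | aabbbabb => abbabb => babb => bb => ε
  | aab => a
  | baaa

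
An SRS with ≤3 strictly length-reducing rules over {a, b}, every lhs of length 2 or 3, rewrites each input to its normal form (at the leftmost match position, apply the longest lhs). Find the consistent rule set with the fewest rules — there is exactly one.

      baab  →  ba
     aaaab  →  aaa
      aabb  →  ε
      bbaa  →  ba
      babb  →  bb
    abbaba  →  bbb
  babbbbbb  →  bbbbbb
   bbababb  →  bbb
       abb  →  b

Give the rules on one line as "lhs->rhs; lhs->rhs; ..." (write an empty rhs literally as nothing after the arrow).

  | baab => ba
  | aaaab => aaa
  | aabb => ab => ε
  | bbaa => ba

ab->; aba->bb; bba->b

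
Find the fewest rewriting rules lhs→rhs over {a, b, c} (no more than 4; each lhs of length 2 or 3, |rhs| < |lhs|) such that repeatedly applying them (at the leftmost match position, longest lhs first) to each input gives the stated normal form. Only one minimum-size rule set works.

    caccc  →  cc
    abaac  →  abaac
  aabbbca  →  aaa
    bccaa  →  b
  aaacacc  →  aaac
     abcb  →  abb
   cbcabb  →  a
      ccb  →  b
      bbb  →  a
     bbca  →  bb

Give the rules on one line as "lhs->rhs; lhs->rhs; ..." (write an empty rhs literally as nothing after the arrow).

bbb->a; ca->; cac->; cb->b

  | caccc => cc
  | abaac
  | aabbbca => aaaca => aaa
  | bccaa => bca => b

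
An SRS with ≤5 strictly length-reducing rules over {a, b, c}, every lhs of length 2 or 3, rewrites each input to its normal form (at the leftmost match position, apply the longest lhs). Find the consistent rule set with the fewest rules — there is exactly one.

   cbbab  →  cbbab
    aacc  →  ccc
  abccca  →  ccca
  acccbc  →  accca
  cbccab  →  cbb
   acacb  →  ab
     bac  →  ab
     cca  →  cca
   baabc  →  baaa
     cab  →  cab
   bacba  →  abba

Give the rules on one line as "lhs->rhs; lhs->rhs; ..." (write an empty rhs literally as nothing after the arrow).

  | cbbab
  | aacc => ccc
  | abccca => aacca => ccca
  | acccbc => accca

aac->cc; aca->b; bac->ab; bc->a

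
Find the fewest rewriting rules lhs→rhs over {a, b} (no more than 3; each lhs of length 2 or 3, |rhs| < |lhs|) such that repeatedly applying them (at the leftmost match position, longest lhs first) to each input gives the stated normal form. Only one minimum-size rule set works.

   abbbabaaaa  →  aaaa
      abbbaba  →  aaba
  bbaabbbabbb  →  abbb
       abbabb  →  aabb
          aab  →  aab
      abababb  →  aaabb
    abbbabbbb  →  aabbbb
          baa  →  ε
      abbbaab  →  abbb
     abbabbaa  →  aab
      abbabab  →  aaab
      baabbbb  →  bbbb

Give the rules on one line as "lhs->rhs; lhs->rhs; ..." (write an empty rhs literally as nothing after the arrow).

  | abbbabaaaa => abbabaaaa => ababaaaa => aabaaaa => aaaa
  | abbbaba => abbaba => ababa => aaba
  | bbaabbbabbb => bbbbabbb => bbbabbb => bbabbb => babbb => abbb
  | abbabb => ababb => aabb

baa->; bab->ab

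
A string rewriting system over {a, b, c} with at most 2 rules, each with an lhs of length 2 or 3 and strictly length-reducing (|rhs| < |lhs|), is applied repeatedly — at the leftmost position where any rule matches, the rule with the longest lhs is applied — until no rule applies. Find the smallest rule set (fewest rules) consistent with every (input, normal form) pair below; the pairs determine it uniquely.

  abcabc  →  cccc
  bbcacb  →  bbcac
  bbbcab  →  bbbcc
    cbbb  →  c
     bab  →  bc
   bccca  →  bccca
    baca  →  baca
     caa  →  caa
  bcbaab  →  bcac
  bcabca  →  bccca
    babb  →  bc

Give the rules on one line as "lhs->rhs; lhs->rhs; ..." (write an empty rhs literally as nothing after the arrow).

  | abcabc => ccabc => cccc
  | bbcacb => bbcac
  | bbbcab => bbbcc
  | cbbb => cbb => cb => c

ab->c; cb->c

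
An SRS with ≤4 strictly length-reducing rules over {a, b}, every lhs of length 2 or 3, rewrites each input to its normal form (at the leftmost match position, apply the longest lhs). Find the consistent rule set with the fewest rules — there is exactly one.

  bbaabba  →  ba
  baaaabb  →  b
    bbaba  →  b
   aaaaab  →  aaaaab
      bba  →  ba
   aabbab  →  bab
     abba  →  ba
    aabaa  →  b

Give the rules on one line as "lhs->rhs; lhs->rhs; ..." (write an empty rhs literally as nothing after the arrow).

  | bbaabba => baabba => babba => bbba => bba => ba
  | baaaabb => baaabb => baabb => babb => bbb => bb => b
  | bbaba => baba => bb => b
  | aaaaab

aba->b; abb->bb; bb->b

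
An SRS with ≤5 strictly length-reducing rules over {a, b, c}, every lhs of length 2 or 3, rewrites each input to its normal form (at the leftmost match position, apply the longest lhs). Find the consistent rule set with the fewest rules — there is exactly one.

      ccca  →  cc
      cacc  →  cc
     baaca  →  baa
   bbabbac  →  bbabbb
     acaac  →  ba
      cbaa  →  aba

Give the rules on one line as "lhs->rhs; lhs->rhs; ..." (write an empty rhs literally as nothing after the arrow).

  | ccca => cc
  | cacc => cc
  | baaca => baa
  | bbabbac => bbabbb

aac->a; ac->b; ca->; cba->ab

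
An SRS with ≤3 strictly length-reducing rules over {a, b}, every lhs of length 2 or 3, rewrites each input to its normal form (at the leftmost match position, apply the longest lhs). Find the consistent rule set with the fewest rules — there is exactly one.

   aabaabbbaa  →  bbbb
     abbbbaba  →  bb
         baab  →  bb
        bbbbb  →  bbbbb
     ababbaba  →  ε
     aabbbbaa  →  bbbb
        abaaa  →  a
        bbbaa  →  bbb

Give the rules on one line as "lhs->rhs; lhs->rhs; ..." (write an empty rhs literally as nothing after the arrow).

aa->; ab->; bab->a

  | aabaabbbaa => baabbbaa => bbbbaa => bbbb
  | abbbbaba => bbbaba => bbaa => bb
  | baab => bb
  | bbbbb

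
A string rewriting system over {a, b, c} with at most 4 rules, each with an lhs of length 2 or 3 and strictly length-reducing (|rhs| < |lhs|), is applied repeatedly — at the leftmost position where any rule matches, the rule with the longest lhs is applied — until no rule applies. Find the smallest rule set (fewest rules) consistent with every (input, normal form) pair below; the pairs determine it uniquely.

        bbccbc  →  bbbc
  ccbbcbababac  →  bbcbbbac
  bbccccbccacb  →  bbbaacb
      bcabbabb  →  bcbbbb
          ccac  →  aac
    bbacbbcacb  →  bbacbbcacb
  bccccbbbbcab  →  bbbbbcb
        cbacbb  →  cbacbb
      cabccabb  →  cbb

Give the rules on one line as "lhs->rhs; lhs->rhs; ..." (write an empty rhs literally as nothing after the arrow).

  | bbccbc => bbabc => bbbc
  | ccbbcbababac => abbcbababac => bbcbababac => bbcbbabac => bbcbbbac
  | bbccccbccacb => bbaccbccacb => bbaabccacb => bbabccacb => bbbccacb => bbbaacb
  | bcabbabb => bcbbabb => bcbbbb

ab->b; cbc->; cc->a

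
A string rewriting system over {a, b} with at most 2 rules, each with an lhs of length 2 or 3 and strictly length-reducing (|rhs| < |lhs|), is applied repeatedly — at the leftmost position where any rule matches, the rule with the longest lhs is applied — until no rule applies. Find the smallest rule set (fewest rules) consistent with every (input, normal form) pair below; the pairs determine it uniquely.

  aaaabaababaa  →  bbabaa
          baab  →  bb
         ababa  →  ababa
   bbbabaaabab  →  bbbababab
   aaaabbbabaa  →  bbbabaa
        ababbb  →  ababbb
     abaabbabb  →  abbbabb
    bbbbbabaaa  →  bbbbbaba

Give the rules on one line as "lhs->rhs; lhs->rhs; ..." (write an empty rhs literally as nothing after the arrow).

  | aaaabaababaa => aabaababaa => baababaa => bbabaa
  | baab => bb
  | ababa
  | bbbabaaabab => bbbababab

aaa->a; aab->b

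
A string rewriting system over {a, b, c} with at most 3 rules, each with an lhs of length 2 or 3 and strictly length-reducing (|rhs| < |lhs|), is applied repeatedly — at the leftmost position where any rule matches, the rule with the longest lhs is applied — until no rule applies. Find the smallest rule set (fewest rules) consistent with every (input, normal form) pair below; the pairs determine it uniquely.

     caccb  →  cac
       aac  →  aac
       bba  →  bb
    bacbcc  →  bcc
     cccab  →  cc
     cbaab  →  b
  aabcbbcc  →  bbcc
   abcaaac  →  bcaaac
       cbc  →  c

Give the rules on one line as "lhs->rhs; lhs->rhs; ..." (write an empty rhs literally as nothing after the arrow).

  | caccb => cac
  | aac
  | bba => bb
  | bacbcc => bcbcc => bcc

ab->b; ba->b; cb->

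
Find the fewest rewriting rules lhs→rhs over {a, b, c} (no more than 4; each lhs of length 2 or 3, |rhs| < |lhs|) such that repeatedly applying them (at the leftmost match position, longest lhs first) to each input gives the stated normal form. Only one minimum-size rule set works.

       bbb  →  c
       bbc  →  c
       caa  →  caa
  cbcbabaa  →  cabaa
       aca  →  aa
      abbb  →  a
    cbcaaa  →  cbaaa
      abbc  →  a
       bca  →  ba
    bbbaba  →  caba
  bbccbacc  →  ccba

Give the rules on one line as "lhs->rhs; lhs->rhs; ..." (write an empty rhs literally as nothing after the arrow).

  | bbb => c
  | bbc => c
  | caa
  | cbcbabaa => cbbabaa => cabaa

ac->a; bb->; bbb->c; bc->b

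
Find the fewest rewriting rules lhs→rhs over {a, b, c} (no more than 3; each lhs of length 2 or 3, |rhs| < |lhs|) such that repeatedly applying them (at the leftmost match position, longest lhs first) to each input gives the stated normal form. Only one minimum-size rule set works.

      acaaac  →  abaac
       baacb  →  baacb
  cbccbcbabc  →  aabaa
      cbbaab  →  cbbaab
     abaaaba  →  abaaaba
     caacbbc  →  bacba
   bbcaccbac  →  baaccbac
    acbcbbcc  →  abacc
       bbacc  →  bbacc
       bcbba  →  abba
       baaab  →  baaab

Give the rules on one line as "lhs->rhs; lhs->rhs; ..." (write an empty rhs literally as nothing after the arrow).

bbb->ba; bc->a; ca->b

  | acaaac => abaac
  | baacb
  | cbccbcbabc => cacbcbabc => bcbcbabc => abcbabc => aababc => aabaa
  | cbbaab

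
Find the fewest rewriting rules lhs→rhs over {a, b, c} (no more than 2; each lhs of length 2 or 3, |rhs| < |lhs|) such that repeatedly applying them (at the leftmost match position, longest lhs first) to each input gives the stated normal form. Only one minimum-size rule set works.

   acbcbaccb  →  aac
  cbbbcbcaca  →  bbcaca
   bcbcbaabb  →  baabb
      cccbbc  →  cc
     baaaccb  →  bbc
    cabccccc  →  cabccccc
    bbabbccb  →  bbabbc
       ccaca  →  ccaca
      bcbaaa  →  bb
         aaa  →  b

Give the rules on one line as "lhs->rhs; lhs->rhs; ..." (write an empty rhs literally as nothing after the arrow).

  | acbcbaccb => acbaccb => aaccb => aac
  | cbbbcbcaca => bbcbcaca => bbcaca
  | bcbcbaabb => bcbaabb => baabb
  | cccbbc => ccbc => cc

aaa->b; cb->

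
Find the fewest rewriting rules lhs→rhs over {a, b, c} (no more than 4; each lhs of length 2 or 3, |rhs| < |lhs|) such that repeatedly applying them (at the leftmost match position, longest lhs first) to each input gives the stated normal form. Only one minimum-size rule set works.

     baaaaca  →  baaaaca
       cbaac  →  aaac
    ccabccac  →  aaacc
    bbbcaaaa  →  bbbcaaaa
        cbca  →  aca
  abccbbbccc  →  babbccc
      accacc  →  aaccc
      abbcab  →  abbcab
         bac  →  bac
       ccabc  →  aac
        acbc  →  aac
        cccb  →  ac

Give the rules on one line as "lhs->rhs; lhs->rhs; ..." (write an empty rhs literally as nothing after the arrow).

abc->b; cb->a; cca->ac

  | baaaaca
  | cbaac => aaac
  | ccabccac => acbccac => aaccac => aaacc
  | bbbcaaaa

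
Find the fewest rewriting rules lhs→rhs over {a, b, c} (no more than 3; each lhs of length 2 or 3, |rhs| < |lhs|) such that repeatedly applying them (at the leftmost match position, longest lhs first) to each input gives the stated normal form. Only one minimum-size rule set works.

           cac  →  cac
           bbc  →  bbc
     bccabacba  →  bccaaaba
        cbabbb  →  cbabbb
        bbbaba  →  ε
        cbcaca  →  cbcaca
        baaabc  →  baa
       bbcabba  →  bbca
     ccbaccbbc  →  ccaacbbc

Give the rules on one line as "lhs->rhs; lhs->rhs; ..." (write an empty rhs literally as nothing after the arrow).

abc->; bac->aa; bba->

  | cac
  | bbc
  | bccabacba => bccaaaba
  | cbabbb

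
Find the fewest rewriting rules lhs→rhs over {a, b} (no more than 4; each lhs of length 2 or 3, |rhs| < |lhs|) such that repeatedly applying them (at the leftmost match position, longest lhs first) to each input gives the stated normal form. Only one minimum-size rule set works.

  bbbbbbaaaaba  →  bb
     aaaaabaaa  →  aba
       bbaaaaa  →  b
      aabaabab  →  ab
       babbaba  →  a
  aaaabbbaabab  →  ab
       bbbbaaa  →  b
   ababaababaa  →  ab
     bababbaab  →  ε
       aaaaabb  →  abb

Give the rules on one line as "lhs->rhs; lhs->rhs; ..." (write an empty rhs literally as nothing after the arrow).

  | bbbbbbaaaaba => bbbbbaaaba => bbbbaaba => bbbaba => bbba => bb
  | aaaaabaaa => aaabaaa => abaaa => aba
  | bbaaaaa => baaaa => baa => b
  | aabaabab => aaaabab => aabab => aaab => ab

aa->; aab->aa; bab->a; bba->b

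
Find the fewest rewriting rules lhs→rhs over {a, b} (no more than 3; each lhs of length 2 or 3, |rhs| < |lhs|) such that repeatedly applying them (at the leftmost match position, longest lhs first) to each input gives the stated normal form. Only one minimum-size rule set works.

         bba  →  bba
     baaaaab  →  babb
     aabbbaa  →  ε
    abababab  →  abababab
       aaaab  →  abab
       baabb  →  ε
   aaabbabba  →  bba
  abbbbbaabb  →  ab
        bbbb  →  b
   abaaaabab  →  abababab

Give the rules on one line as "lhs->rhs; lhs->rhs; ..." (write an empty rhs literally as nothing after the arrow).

  | bba
  | baaaaab => babaab => babb
  | aabbbaa => bbbaa => aa => ε
  | abababab

aa->; aaa->ab; bbb->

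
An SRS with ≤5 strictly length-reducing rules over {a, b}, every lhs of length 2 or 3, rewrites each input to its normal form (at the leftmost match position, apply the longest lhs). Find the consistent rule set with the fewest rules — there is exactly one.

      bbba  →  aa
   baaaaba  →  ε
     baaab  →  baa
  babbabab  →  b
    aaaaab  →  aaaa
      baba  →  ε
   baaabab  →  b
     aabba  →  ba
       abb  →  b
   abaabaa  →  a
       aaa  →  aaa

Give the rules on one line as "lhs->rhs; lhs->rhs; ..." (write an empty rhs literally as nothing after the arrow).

  | bbba => aa
  | baaaaba => baaaba => baaba => baba => bba => ε
  | baaab => baa
  | babbabab => bbabab => bab => b

ab->; aba->ba; bba->; bbb->a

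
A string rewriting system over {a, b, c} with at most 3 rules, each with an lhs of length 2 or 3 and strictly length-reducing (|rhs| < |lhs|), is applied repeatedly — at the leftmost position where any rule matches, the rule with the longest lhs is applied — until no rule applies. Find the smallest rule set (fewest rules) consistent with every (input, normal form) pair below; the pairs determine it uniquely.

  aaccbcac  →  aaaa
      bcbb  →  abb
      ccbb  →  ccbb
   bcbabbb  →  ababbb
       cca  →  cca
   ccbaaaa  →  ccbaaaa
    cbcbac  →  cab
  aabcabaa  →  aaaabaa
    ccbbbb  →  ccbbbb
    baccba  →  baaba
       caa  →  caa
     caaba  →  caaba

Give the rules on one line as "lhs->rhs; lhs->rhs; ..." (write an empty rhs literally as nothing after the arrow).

  | aaccbcac => aaabcac => aaaaac => aaaa
  | bcbb => abb
  | ccbb
  | bcbabbb => ababbb

ac->; acc->aa; bc->a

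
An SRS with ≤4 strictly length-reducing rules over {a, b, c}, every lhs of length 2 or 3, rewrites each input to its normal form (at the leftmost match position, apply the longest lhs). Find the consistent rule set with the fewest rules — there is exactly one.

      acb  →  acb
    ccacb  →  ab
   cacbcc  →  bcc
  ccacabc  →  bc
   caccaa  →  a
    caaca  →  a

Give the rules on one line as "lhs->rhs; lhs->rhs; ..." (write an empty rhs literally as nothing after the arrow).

  | acb
  | ccacb => caab => ab
  | cacbcc => aabcc => bcc
  | ccacabc => caaabc => aabc => bc

aa->; ca->; cac->aa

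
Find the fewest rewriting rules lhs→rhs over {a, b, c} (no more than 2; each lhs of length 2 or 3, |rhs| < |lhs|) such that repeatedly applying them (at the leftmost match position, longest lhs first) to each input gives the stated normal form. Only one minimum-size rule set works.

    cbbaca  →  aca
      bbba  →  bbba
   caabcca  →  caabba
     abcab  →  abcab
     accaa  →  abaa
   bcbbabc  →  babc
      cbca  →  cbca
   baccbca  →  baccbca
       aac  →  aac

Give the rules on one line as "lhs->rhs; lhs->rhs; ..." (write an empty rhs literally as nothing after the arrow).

  | cbbaca => aca
  | bbba
  | caabcca => caabba
  | abcab

cbb->; cca->ba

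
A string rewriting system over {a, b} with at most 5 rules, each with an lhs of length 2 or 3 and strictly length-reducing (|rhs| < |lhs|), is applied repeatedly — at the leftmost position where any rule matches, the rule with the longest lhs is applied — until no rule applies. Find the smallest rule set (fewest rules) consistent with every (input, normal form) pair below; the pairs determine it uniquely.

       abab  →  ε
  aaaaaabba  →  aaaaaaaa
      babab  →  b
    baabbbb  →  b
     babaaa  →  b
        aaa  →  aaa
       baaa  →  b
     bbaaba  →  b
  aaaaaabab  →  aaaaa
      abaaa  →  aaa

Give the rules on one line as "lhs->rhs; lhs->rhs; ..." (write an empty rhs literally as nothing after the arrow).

  | abab => ab => ε
  | aaaaaabba => aaaaaaaa
  | babab => bbab => bab => bb => b
  | baabbbb => babbbb => bbbbb => bbbb => bbb => bb => b

ab->; abb->aa; ba->b; bb->b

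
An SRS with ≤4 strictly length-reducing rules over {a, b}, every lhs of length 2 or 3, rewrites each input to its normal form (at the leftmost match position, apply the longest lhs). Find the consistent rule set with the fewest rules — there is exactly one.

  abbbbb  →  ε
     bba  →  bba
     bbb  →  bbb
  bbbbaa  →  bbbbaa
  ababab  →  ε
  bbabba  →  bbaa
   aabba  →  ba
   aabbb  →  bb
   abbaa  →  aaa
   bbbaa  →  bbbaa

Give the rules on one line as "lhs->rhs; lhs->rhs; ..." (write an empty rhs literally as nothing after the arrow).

aab->; ab->; abb->a

  | abbbbb => abbb => ab => ε
  | bba
  | bbb
  | bbbbaa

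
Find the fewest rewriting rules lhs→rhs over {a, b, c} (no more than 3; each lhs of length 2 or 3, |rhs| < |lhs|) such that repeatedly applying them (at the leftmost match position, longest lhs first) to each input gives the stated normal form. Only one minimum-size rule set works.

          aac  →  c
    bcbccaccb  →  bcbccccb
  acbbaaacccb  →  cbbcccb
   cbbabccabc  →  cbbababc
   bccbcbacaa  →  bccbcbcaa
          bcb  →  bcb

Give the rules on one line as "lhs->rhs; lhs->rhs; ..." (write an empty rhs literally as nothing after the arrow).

  | aac => ac => c
  | bcbccaccb => bcbccccb
  | acbbaaacccb => cbbaaacccb => cbbaacccb => cbbacccb => cbbcccb
  | cbbabccabc => cbbabcabc => cbbababc

ac->c; cab->ab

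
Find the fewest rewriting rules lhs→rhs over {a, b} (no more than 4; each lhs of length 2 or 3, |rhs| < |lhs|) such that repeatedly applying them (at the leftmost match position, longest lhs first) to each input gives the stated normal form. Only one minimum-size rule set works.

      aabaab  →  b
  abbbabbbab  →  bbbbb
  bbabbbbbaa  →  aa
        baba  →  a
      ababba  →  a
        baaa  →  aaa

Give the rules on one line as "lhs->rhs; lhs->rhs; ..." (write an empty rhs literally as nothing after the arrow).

  | aabaab => abaab => baab => aab => ab => b
  | abbbabbbab => bbbabbbab => bbbbbab => bbbbb
  | bbabbbbbaa => bbbbbbaa => bbbbbaa => bbbbaa => bbbaa => bbaa => baa => aa
  | baba => ba => a

ab->b; ba->a; bab->b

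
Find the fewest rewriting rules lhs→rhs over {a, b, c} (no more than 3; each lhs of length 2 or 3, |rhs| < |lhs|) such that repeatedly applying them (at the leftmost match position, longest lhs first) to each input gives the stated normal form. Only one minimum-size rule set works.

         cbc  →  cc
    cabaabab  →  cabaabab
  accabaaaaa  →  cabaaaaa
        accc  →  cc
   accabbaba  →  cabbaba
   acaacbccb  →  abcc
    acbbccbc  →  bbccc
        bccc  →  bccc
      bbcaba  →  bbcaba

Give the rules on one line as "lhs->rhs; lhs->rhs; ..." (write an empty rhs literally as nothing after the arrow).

  | cbc => cc
  | cabaabab
  | accabaaaaa => cabaaaaa
  | accc => cc

ac->; cb->c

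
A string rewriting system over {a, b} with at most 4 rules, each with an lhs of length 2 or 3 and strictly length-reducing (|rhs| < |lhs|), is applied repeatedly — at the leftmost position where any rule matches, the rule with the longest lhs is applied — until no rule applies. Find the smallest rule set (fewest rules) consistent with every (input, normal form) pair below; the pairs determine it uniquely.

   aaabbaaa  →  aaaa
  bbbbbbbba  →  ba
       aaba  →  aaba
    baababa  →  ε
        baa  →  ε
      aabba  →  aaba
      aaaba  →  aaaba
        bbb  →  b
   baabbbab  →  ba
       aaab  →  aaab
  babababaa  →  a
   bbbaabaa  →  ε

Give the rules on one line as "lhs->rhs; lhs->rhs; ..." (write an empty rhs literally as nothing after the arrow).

  | aaabbaaa => aaabaaa => aaaa
  | bbbbbbbba => bbbbbbba => bbbbbba => bbbbba => bbbba => bbba => bba => ba
  | aaba
  | baababa => baba => baa => ε

baa->; bab->ba; bb->b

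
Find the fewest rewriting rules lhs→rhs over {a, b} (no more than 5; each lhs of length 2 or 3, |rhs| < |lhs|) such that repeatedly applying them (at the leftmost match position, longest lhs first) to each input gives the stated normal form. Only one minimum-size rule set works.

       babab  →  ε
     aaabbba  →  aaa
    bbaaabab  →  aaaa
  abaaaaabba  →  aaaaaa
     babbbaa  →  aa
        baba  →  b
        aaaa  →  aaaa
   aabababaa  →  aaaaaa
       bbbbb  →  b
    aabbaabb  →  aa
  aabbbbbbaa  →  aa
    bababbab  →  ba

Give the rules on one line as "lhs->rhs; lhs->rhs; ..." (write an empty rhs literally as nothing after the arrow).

  | babab => baab => bb => ε
  | aaabbba => aaba => aaa
  | bbaaabab => aaabab => aaaab => aaaa
  | abaaaaabba => aaaaaabba => aaaaaa

ab->a; abb->; baa->b; bb->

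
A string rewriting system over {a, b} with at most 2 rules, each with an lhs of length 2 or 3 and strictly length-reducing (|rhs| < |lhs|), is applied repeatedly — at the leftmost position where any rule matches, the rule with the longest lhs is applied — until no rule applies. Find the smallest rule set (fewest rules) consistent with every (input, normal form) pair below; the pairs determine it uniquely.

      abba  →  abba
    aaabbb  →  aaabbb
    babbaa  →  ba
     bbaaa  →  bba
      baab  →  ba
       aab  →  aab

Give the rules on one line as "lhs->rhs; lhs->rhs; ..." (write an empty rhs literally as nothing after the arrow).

  | abba
  | aaabbb
  | babbaa => babaa => baaa => baa => ba
  | bbaaa => bbaa => bba

baa->ba; bab->ba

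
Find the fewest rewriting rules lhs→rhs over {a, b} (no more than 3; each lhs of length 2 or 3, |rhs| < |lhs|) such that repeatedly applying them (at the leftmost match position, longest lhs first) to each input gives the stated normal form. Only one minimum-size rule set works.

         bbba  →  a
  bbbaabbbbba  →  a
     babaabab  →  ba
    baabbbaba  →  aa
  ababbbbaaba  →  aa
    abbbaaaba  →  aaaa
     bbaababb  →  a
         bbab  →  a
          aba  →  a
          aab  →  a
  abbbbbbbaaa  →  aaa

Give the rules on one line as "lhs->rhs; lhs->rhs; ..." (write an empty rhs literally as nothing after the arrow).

ab->; bb->a

  | bbba => aba => a
  | bbbaabbbbba => abaabbbbba => aabbbbba => abbbba => bbba => aba => a
  | babaabab => baabab => baab => ba
  | baabbbaba => babbaba => bbaba => aaba => aa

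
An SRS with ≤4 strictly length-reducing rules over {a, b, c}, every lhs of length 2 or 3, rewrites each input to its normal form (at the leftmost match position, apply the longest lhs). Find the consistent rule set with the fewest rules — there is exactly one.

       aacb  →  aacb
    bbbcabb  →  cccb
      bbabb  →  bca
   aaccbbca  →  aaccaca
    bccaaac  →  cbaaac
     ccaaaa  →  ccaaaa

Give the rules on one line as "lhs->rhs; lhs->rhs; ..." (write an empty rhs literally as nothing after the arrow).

  | aacb
  | bbbcabb => abcabb => ccabb => cccb
  | bbabb => bcbb => bca
  | aaccbbca => aaccaca

ab->c; bb->a; bba->bc; bcc->cb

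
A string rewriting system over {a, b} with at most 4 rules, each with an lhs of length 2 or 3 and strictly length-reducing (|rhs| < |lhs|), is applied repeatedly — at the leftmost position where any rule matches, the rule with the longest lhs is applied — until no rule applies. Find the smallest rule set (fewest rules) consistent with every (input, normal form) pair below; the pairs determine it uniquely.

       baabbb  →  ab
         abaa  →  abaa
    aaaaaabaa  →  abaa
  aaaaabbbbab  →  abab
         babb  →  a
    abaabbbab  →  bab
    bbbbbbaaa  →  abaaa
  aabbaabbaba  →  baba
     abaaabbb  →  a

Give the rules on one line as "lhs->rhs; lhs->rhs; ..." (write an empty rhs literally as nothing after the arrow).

  | baabbb => babbb => bbb => ab
  | abaa
  | aaaaaabaa => aaaaabaa => aaaabaa => aaabaa => aabaa => abaa
  | aaaaabbbbab => aaaabbbbab => aaabbbbab => aabbbbab => abbbbab => bbbab => abab

aab->ab; abb->b; bb->a; bba->ba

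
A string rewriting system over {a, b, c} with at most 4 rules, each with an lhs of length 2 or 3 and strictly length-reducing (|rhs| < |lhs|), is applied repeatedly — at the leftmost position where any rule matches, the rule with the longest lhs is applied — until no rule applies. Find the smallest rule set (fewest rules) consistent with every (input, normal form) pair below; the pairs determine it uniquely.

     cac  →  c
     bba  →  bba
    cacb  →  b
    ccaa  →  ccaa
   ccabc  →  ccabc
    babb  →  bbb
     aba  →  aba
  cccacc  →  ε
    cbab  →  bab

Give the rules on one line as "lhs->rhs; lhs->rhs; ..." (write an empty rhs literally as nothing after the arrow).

  | cac => c
  | bba
  | cacb => cb => b
  | ccaa

abb->bb; ac->; cb->b; ccc->a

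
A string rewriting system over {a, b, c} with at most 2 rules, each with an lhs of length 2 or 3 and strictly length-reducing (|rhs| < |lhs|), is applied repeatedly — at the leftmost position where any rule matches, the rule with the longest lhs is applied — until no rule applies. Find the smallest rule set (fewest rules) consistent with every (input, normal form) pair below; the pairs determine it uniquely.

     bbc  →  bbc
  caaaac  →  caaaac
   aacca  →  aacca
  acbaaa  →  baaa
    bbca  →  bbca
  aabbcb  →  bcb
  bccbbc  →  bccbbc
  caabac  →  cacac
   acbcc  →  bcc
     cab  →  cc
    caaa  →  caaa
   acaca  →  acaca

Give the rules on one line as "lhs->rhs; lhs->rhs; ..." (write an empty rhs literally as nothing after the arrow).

ab->c; acb->b

  | bbc
  | caaaac
  | aacca
  | acbaaa => baaa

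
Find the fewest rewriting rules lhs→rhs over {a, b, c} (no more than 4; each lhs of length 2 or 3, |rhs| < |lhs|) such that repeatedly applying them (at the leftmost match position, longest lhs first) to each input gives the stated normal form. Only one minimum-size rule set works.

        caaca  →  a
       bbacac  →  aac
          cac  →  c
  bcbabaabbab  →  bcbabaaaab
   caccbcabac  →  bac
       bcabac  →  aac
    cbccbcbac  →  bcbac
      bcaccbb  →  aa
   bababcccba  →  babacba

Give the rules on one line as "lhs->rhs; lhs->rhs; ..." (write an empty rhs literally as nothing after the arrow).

  | caaca => aca => a
  | bbacac => aacac => aac
  | cac => c
  | bcbabaabbab => bcbabaaaab

bb->a; bbc->c; ca->; cc->b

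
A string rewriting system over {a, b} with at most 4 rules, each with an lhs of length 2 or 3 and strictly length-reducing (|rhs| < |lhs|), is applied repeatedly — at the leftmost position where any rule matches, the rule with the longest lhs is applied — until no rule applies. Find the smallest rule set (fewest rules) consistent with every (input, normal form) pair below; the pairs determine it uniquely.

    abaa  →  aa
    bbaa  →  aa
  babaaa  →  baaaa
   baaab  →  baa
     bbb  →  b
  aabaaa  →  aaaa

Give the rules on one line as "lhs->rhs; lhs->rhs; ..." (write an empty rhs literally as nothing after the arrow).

  | abaa => aa
  | bbaa => aa
  | babaaa => baaaa
  | baaab => baa

ab->; bab->ba; bb->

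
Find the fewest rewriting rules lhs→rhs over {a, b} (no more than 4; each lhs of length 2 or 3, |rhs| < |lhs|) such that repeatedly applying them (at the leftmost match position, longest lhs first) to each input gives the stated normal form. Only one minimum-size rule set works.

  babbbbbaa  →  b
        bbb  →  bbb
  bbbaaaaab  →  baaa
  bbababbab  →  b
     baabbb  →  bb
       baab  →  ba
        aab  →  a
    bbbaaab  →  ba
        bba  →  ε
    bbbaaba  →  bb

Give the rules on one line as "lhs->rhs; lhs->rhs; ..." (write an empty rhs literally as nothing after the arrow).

ab->; aba->b; bba->

  | babbbbbaa => bbbbbaa => bbba => b
  | bbb
  | bbbaaaaab => baaaab => baaa
  | bbababbab => babbab => bbab => b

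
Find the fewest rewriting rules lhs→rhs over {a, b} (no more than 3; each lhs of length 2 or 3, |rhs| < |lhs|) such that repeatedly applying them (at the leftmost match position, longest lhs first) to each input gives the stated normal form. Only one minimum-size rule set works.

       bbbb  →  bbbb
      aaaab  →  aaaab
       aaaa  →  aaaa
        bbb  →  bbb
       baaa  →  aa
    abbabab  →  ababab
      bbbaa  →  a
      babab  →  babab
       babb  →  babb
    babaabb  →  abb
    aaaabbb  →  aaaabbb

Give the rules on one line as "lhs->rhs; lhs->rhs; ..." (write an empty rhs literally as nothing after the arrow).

  | bbbb
  | aaaab
  | aaaa
  | bbb

baa->a; bba->ba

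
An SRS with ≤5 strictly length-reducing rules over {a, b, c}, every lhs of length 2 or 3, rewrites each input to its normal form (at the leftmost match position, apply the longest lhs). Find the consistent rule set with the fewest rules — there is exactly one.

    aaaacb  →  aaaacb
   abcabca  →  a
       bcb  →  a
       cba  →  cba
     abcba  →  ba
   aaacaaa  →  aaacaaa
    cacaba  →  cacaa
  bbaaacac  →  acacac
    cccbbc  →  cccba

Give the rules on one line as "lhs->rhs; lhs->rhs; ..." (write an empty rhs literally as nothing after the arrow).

ab->a; abc->; baa->cc; bc->a

  | aaaacb
  | abcabca => abca => a
  | bcb => ab => a
  | cba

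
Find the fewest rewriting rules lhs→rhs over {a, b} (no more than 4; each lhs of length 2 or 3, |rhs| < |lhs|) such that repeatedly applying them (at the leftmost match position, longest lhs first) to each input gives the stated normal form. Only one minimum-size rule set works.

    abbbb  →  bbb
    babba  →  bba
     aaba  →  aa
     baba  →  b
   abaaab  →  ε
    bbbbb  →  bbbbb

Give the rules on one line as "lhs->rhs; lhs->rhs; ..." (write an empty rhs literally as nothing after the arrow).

  | abbbb => bbb
  | babba => bba
  | aaba => aba => aa
  | baba => baa => b

aab->ab; ab->; aba->aa; baa->b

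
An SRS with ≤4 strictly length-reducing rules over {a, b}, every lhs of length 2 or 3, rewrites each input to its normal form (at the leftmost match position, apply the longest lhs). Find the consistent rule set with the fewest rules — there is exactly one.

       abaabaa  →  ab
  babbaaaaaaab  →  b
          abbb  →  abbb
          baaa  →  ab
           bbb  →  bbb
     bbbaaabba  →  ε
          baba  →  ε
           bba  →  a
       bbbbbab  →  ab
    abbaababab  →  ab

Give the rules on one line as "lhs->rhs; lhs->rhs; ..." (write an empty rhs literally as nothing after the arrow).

aa->; aaa->ab; ba->a

  | abaabaa => aaabaa => abbaa => abaa => aaa => ab
  | babbaaaaaaab => abbaaaaaaab => abaaaaaaab => aaaaaaaab => abaaaaab => aaaaaab => abaaab => aaaab => abab => aab => b
  | abbb
  | baaa => aaa => ab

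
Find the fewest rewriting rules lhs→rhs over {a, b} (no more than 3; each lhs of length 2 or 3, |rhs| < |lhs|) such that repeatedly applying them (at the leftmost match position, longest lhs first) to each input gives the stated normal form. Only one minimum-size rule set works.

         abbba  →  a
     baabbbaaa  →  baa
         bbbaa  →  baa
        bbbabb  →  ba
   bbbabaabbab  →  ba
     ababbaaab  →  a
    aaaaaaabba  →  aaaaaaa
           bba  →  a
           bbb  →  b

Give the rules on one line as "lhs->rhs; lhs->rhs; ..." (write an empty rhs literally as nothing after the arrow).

ab->a; aba->ab; bb->

  | abbba => abba => aba => ab => a
  | baabbbaaa => baabbaaa => baabaaa => baabaa => baaba => baab => baa
  | bbbaa => baa
  | bbbabb => babb => bab => ba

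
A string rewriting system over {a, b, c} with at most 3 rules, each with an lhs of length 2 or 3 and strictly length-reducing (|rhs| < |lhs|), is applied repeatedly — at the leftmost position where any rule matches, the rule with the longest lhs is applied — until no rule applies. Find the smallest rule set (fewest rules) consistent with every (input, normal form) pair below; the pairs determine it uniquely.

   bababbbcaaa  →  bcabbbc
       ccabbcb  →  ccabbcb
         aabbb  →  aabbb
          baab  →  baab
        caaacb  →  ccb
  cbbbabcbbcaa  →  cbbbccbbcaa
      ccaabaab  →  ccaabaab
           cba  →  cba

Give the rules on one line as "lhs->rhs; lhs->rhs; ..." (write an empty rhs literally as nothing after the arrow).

  | bababbbcaaa => bcabbbcaaa => bcabbbc
  | ccabbcb
  | aabbb
  | baab

aaa->; bab->bc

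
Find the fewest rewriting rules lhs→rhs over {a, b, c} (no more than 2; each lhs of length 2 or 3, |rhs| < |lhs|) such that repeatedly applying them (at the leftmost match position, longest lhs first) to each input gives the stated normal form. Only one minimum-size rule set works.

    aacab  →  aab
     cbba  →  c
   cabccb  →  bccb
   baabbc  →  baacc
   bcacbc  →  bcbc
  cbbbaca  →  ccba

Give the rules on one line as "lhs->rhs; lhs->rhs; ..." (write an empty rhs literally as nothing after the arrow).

  | aacab => aab
  | cbba => cca => c
  | cabccb => bccb
  | baabbc => baacc

bb->c; ca->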